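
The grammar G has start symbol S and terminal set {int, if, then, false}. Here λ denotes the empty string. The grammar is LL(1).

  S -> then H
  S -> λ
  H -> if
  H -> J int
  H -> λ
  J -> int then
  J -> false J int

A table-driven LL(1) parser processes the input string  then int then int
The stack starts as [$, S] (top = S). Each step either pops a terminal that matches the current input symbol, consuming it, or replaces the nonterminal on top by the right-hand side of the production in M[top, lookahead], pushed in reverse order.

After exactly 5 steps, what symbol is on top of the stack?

then

step 1: stack=$ S  input=then int then int $  — expand S -> then H
step 2: stack=$ H then  input=then int then int $  — match then
step 3: stack=$ H  input=int then int $  — expand H -> J int
step 4: stack=$ int J  input=int then int $  — expand J -> int then
step 5: stack=$ int then int  input=int then int $  — match int
Stack after step 5: $ int then (top = then).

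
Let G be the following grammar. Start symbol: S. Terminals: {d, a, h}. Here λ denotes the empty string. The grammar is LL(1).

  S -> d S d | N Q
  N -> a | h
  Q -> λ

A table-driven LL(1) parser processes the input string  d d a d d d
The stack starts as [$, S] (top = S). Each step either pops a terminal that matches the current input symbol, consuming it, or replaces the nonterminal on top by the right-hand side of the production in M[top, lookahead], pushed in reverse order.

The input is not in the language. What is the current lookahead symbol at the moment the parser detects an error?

d

      Stack      Input          Action
   1  $ S        d d a d d d $  expand S -> d S d
   2  $ d S d    d d a d d d $  match d
   3  $ d S      d a d d d $    expand S -> d S d
   4  $ d d S d  d a d d d $    match d
   5  $ d d S    a d d d $      expand S -> N Q
   6  $ d d Q N  a d d d $      expand N -> a
   7  $ d d Q a  a d d d $      match a
   8  $ d d Q    d d d $        expand Q -> λ
   9  $ d d      d d d $        match d
  10  $ d        d d $          match d
  11  $          d $            error: stack empty but input remains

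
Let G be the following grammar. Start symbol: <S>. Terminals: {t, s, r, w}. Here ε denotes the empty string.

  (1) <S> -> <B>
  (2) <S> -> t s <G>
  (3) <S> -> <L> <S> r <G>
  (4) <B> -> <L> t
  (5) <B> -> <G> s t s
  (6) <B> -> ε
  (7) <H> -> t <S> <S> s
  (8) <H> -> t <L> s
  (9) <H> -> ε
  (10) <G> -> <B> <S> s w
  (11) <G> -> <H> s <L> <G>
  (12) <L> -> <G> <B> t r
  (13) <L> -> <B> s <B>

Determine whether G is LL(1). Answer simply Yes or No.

No

FIRST(<S>) = {ε, s, t}
FIRST(<B>) = {ε, s, t}
FIRST(<H>) = {ε, t}
FIRST(<G>) = {s, t}
FIRST(<L>) = {s, t}
FOLLOW(<S>) = {$, r, s, t}
FOLLOW(<B>) = {$, r, s, t}
FOLLOW(<H>) = {s}
FOLLOW(<G>) = {$, r, s, t}
FOLLOW(<L>) = {r, s, t}
Cell M[<B>, s] receives both <B> -> <L> t and <B> -> <G> s t s and <B> -> ε — the grammar is not LL(1).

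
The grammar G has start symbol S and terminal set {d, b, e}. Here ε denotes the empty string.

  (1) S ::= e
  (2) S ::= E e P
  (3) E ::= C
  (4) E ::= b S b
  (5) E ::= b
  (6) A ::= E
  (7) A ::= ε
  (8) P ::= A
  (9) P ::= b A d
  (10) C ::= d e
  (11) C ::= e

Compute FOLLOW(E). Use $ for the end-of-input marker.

FIRST(C) = {d, e}
FIRST(E) = {b, d, e}  (via C)
FIRST(S) = {b, d, e}  (via E e P)
FIRST(A) = {ε, b, d, e}  (via E)
FIRST(P) = {ε, b, d, e}  (via A)
FOLLOW(S) includes $ since S is the start symbol.
FOLLOW(S): in E::=b S b, S is followed by b with FIRST {b}. Thus FOLLOW(S) = {$, b}.
FOLLOW(P): in S::=E e P, the suffix after P is empty, so FOLLOW(P) ⊇ FOLLOW(S) = {$, b}. Thus FOLLOW(P) = {$, b}.
FOLLOW(A): in P::=A, the suffix after A is empty, so FOLLOW(A) ⊇ FOLLOW(P) = {$, b}; in P::=b A d, A is followed by d with FIRST {d}. Thus FOLLOW(A) = {$, b, d}.
FOLLOW(E): in S::=E e P, E is followed by e P with FIRST {e}; in A::=E, the suffix after E is empty, so FOLLOW(E) ⊇ FOLLOW(A) = {$, b, d}. Thus FOLLOW(E) = {$, b, d, e}.
FOLLOW(C): in E::=C, the suffix after C is empty, so FOLLOW(C) ⊇ FOLLOW(E) = {$, b, d, e}. Thus FOLLOW(C) = {$, b, d, e}.

{$, b, d, e}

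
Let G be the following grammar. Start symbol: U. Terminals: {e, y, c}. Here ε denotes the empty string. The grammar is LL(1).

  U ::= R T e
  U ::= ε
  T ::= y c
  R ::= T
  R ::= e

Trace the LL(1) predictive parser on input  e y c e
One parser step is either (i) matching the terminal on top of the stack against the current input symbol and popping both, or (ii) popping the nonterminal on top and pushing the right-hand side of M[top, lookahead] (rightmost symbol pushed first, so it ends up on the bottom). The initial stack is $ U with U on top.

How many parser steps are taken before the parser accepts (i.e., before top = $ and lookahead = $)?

step 1: stack=$ U  input=e y c e $  — expand U ::= R T e
step 2: stack=$ e T R  input=e y c e $  — expand R ::= e
step 3: stack=$ e T e  input=e y c e $  — match e
step 4: stack=$ e T  input=y c e $  — expand T ::= y c
step 5: stack=$ e c y  input=y c e $  — match y
step 6: stack=$ e c  input=c e $  — match c
step 7: stack=$ e  input=e $  — match e
Accept reached after 7 steps.

7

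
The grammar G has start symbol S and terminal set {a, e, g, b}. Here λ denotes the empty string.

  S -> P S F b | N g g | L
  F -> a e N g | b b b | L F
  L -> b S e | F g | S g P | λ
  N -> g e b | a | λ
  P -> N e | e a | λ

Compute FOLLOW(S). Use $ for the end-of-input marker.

{$, a, b, e, g}

FIRST(N): from N->g e b we get {g}; from N->a we get {a}; from N->λ we get {λ}. So FIRST(N) = {λ, a, g}.
FIRST(P): from P->N e we get {a, e, g}; from P->e a we get {e}; from P->λ we get {λ}. So FIRST(P) = {λ, a, e, g}.
FIRST(S): from S->P S F b we get {a, b, e, g}; from S->N g g we get {a, g}; from S->L we get {λ, a, b, e, g}. So FIRST(S) = {λ, a, b, e, g}.
FIRST(F): from F->a e N g we get {a}; from F->b b b we get {b}; from F->L F we get {a, b, e, g}. So FIRST(F) = {a, b, e, g}.
FIRST(L): from L->b S e we get {b}; from L->F g we get {a, b, e, g}; from L->S g P we get {a, b, e, g}; from L->λ we get {λ}. So FIRST(L) = {λ, a, b, e, g}.
FOLLOW(S) includes $ since S is the start symbol.
FOLLOW(S): in S->P S F b, S is followed by F b with FIRST {a, b, e, g}; in L->b S e, S is followed by e with FIRST {e}; in L->S g P, S is followed by g P with FIRST {g}. Thus FOLLOW(S) = {$, a, b, e, g}.
FOLLOW(F): in S->P S F b, F is followed by b with FIRST {b}; in F->L F, the suffix after F is empty (adds nothing new); in L->F g, F is followed by g with FIRST {g}. Thus FOLLOW(F) = {b, g}.
FOLLOW(L): in S->L, the suffix after L is empty, so FOLLOW(L) ⊇ FOLLOW(S) = {$, a, b, e, g}; in F->L F, L is followed by F with FIRST {a, b, e, g}. Thus FOLLOW(L) = {$, a, b, e, g}.
FOLLOW(N): in S->N g g, N is followed by g g with FIRST {g}; in F->a e N g, N is followed by g with FIRST {g}; in P->N e, N is followed by e with FIRST {e}. Thus FOLLOW(N) = {e, g}.
FOLLOW(P): in S->P S F b, P is followed by S F b with FIRST {a, b, e, g}; in L->S g P, the suffix after P is empty, so FOLLOW(P) ⊇ FOLLOW(L) = {$, a, b, e, g}. Thus FOLLOW(P) = {$, a, b, e, g}.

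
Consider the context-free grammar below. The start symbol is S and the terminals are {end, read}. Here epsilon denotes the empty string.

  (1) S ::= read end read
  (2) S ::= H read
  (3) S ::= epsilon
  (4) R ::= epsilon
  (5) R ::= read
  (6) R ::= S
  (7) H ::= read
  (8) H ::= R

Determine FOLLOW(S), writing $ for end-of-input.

FIRST(S): from S::=read end read we get {read}; from S::=H read we get {read}; from S::=epsilon we get {epsilon}. So FIRST(S) = {epsilon, read}.
FIRST(R): from R::=epsilon we get {epsilon}; from R::=read we get {read}; from R::=S we get {epsilon, read}. So FIRST(R) = {epsilon, read}.
FIRST(H): from H::=read we get {read}; from H::=R we get {epsilon, read}. So FIRST(H) = {epsilon, read}.
FOLLOW(S) includes $ since S is the start symbol.
FOLLOW(H): in S::=H read, H is followed by read with FIRST {read}. Thus FOLLOW(H) = {read}.
FOLLOW(R): in H::=R, the suffix after R is empty, so FOLLOW(R) ⊇ FOLLOW(H) = {read}. Thus FOLLOW(R) = {read}.
FOLLOW(S): in R::=S, the suffix after S is empty, so FOLLOW(S) ⊇ FOLLOW(R) = {read}. Thus FOLLOW(S) = {$, read}.

{$, read}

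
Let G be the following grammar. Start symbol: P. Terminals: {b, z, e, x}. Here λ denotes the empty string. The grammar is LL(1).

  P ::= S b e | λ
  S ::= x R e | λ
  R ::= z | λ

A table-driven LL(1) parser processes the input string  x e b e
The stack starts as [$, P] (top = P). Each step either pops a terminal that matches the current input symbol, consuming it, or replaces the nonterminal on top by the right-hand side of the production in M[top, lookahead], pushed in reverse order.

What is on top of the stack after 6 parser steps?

     Stack        Input      Action
  1  $ P          x e b e $  expand P ::= S b e
  2  $ e b S      x e b e $  expand S ::= x R e
  3  $ e b e R x  x e b e $  match x
  4  $ e b e R    e b e $    expand R ::= λ
  5  $ e b e      e b e $    match e
  6  $ e b        b e $      match b
Stack after step 6: $ e (top = e).

e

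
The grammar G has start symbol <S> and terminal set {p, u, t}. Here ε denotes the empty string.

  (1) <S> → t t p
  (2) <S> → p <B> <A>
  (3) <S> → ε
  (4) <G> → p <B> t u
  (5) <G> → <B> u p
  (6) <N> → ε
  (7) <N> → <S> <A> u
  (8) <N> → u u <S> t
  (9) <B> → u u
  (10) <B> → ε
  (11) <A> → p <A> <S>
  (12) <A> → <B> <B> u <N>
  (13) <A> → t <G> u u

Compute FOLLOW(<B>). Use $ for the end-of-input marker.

FIRST(<S>): from <S>→t t p we get {t}; from <S>→p <B> <A> we get {p}; from <S>→ε we get {ε}. So FIRST(<S>) = {ε, p, t}.
FIRST(<B>): from <B>→u u we get {u}; from <B>→ε we get {ε}. So FIRST(<B>) = {ε, u}.
FIRST(<G>): from <G>→p <B> t u we get {p}; from <G>→<B> u p we get {u}. So FIRST(<G>) = {p, u}.
FIRST(<A>): from <A>→p <A> <S> we get {p}; from <A>→<B> <B> u <N> we get {u}; from <A>→t <G> u u we get {t}. So FIRST(<A>) = {p, t, u}.
FIRST(<N>): from <N>→ε we get {ε}; from <N>→<S> <A> u we get {p, t, u}; from <N>→u u <S> t we get {u}. So FIRST(<N>) = {ε, p, t, u}.
FOLLOW(<S>) includes $ since <S> is the start symbol.
FOLLOW(<G>): in <A>→t <G> u u, <G> is followed by u u with FIRST {u}. Thus FOLLOW(<G>) = {u}.
FOLLOW(<B>): in <S>→p <B> <A>, <B> is followed by <A> with FIRST {p, t, u}; in <G>→p <B> t u, <B> is followed by t u with FIRST {t}; in <G>→<B> u p, <B> is followed by u p with FIRST {u}; in <A>→<B> <B> u <N> (occurrence 1), <B> is followed by <B> u <N> with FIRST {u}; in <A>→<B> <B> u <N> (occurrence 2), <B> is followed by u <N> with FIRST {u}. Thus FOLLOW(<B>) = {p, t, u}.
FOLLOW(<S>): in <N>→<S> <A> u, <S> is followed by <A> u with FIRST {p, t, u}; in <N>→u u <S> t, <S> is followed by t with FIRST {t}; in <A>→p <A> <S>, the suffix after <S> is empty, so FOLLOW(<S>) ⊇ FOLLOW(<A>) = {$, p, t, u}. Thus FOLLOW(<S>) = {$, p, t, u}.
FOLLOW(<A>): in <S>→p <B> <A>, the suffix after <A> is empty, so FOLLOW(<A>) ⊇ FOLLOW(<S>) = {$, p, t, u}; in <N>→<S> <A> u, <A> is followed by u with FIRST {u}; in <A>→p <A> <S>, <A> is followed by <S> with FIRST {ε, p, t}; in <A>→p <A> <S>, the suffix after <A> is nullable (adds nothing new). Thus FOLLOW(<A>) = {$, p, t, u}.
FOLLOW(<N>): in <A>→<B> <B> u <N>, the suffix after <N> is empty, so FOLLOW(<N>) ⊇ FOLLOW(<A>) = {$, p, t, u}. Thus FOLLOW(<N>) = {$, p, t, u}.

{p, t, u}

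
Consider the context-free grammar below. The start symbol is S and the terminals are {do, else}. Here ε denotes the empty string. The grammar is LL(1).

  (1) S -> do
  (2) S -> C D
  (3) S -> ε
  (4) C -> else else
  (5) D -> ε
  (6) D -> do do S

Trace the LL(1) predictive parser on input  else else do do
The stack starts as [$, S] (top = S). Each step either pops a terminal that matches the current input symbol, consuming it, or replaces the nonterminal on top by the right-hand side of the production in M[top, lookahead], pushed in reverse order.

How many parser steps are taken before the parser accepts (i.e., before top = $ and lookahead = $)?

step 1: stack=$ S  input=else else do do $  — expand S -> C D
step 2: stack=$ D C  input=else else do do $  — expand C -> else else
step 3: stack=$ D else else  input=else else do do $  — match else
step 4: stack=$ D else  input=else do do $  — match else
step 5: stack=$ D  input=do do $  — expand D -> do do S
step 6: stack=$ S do do  input=do do $  — match do
step 7: stack=$ S do  input=do $  — match do
step 8: stack=$ S  input=$  — expand S -> ε
Accept reached after 8 steps.

8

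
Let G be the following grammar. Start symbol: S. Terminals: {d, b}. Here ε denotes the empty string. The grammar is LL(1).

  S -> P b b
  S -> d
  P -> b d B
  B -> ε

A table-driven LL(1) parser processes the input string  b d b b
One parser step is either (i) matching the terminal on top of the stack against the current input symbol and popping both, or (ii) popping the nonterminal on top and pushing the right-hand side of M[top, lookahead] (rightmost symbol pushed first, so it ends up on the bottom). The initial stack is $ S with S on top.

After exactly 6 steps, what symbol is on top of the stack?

b

step 1: stack=$ S  input=b d b b $  — expand S -> P b b
step 2: stack=$ b b P  input=b d b b $  — expand P -> b d B
step 3: stack=$ b b B d b  input=b d b b $  — match b
step 4: stack=$ b b B d  input=d b b $  — match d
step 5: stack=$ b b B  input=b b $  — expand B -> ε
step 6: stack=$ b b  input=b b $  — match b
Stack after step 6: $ b (top = b).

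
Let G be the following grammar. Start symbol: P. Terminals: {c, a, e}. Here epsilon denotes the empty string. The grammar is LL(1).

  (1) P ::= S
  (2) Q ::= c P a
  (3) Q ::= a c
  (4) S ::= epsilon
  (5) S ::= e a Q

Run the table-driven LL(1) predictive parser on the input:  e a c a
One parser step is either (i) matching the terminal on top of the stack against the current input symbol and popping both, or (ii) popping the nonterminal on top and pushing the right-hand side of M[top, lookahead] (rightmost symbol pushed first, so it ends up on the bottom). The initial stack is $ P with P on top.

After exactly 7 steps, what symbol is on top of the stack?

S

step 1: stack=$ P  input=e a c a $  — expand P ::= S
step 2: stack=$ S  input=e a c a $  — expand S ::= e a Q
step 3: stack=$ Q a e  input=e a c a $  — match e
step 4: stack=$ Q a  input=a c a $  — match a
step 5: stack=$ Q  input=c a $  — expand Q ::= c P a
step 6: stack=$ a P c  input=c a $  — match c
step 7: stack=$ a P  input=a $  — expand P ::= S
Stack after step 7: $ a S (top = S).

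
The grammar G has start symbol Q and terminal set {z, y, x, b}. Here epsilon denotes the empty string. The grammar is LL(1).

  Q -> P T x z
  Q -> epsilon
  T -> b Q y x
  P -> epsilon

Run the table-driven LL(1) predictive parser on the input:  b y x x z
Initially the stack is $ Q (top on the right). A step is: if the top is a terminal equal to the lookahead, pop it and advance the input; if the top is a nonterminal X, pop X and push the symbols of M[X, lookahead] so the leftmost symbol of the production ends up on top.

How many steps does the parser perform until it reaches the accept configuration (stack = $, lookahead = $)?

9

step 1: stack=$ Q  input=b y x x z $  — expand Q -> P T x z
step 2: stack=$ z x T P  input=b y x x z $  — expand P -> epsilon
step 3: stack=$ z x T  input=b y x x z $  — expand T -> b Q y x
step 4: stack=$ z x x y Q b  input=b y x x z $  — match b
step 5: stack=$ z x x y Q  input=y x x z $  — expand Q -> epsilon
step 6: stack=$ z x x y  input=y x x z $  — match y
step 7: stack=$ z x x  input=x x z $  — match x
step 8: stack=$ z x  input=x z $  — match x
step 9: stack=$ z  input=z $  — match z
Accept reached after 9 steps.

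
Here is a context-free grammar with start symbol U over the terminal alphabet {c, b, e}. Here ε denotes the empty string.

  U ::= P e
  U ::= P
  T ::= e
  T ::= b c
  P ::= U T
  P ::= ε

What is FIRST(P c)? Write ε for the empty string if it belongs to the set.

{b, c, e}

FIRST(T) = {b, e}
FIRST(U) = {ε, b, e}  (via P e, P)
FIRST(P) = {ε, b, e}  (via U T)
FIRST(P c): take FIRST of each symbol in turn, carrying on past any symbol whose FIRST contains ε; result {b, c, e}.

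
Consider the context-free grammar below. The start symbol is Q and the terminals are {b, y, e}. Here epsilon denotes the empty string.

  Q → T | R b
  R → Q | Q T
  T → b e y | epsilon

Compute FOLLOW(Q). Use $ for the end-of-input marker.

{$, b}

FIRST(T): from T→b e y we get {b}; from T→epsilon we get {epsilon}. So FIRST(T) = {epsilon, b}.
FIRST(Q): from Q→T we get {epsilon, b}; from Q→R b we get {b}. So FIRST(Q) = {epsilon, b}.
FIRST(R): from R→Q we get {epsilon, b}; from R→Q T we get {epsilon, b}. So FIRST(R) = {epsilon, b}.
FOLLOW(Q) includes $ since Q is the start symbol.
FOLLOW(R): in Q→R b, R is followed by b with FIRST {b}. Thus FOLLOW(R) = {b}.
FOLLOW(Q): in R→Q, the suffix after Q is empty, so FOLLOW(Q) ⊇ FOLLOW(R) = {b}; in R→Q T, Q is followed by T with FIRST {epsilon, b}; in R→Q T, the suffix after Q is nullable, so FOLLOW(Q) ⊇ FOLLOW(R) = {b}. Thus FOLLOW(Q) = {$, b}.
FOLLOW(T): in Q→T, the suffix after T is empty, so FOLLOW(T) ⊇ FOLLOW(Q) = {$, b}; in R→Q T, the suffix after T is empty, so FOLLOW(T) ⊇ FOLLOW(R) = {b}. Thus FOLLOW(T) = {$, b}.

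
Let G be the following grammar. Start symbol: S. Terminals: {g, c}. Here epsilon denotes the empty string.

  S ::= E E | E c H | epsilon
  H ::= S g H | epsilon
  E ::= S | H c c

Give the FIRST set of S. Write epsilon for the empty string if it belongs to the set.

FIRST(S): from S::=E E we get {epsilon, c, g}; from S::=E c H we get {c, g}; from S::=epsilon we get {epsilon}. So FIRST(S) = {epsilon, c, g}.
FIRST(H): from H::=S g H we get {c, g}; from H::=epsilon we get {epsilon}. So FIRST(H) = {epsilon, c, g}.
FIRST(E): from E::=S we get {epsilon, c, g}; from E::=H c c we get {c, g}. So FIRST(E) = {epsilon, c, g}.

{epsilon, c, g}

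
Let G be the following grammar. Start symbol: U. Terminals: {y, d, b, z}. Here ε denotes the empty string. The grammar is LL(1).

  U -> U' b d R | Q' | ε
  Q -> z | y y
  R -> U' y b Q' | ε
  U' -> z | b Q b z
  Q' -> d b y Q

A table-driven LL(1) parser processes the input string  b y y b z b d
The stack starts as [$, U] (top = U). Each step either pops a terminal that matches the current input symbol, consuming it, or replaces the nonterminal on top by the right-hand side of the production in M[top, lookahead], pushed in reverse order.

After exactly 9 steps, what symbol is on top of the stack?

d

step 1: stack=$ U  input=b y y b z b d $  — expand U -> U' b d R
step 2: stack=$ R d b U'  input=b y y b z b d $  — expand U' -> b Q b z
step 3: stack=$ R d b z b Q b  input=b y y b z b d $  — match b
step 4: stack=$ R d b z b Q  input=y y b z b d $  — expand Q -> y y
step 5: stack=$ R d b z b y y  input=y y b z b d $  — match y
step 6: stack=$ R d b z b y  input=y b z b d $  — match y
step 7: stack=$ R d b z b  input=b z b d $  — match b
step 8: stack=$ R d b z  input=z b d $  — match z
step 9: stack=$ R d b  input=b d $  — match b
Stack after step 9: $ R d (top = d).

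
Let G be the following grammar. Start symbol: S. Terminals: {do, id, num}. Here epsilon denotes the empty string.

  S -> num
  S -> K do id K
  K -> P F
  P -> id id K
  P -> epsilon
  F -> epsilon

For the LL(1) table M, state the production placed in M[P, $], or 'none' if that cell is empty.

FIRST(P) = {epsilon, id}
FIRST(F) = {epsilon}
FIRST(K) = {epsilon, id}  (via P F)
FIRST(S) = {do, id, num}  (via K do id K)
FOLLOW(S) includes $ since S is the start symbol.
FOLLOW(K): in S->K do id K (occurrence 1), K is followed by do id K with FIRST {do}; in S->K do id K (occurrence 2), the suffix after K is empty, so FOLLOW(K) ⊇ FOLLOW(S) = {$}; in P->id id K, the suffix after K is empty, so FOLLOW(K) ⊇ FOLLOW(P) = {$, do}. Thus FOLLOW(K) = {$, do}.
FOLLOW(P): in K->P F, P is followed by F with FIRST {epsilon}; in K->P F, the suffix after P is nullable, so FOLLOW(P) ⊇ FOLLOW(K) = {$, do}. Thus FOLLOW(P) = {$, do}.
For P -> id id K: FIRST(id id K) = {id}, so it goes in M[P, t] for t ∈ {id}.
For P -> epsilon: FIRST(epsilon) = {epsilon}, so it goes in M[P, t] for t ∈ {}; since epsilon ∈ FIRST, also for every t ∈ FOLLOW(P) = {$, do}.

P -> epsilon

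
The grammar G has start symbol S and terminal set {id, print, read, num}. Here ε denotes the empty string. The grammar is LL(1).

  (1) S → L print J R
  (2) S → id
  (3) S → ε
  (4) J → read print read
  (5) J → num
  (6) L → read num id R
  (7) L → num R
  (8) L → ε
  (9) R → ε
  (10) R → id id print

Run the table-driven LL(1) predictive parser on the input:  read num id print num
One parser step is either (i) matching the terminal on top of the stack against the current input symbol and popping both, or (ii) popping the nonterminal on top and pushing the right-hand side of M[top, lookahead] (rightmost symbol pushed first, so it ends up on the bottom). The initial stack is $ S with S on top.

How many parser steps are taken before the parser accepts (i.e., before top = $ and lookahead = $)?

      Stack                      Input                    Action
   1  $ S                        read num id print num $  expand S → L print J R
   2  $ R J print L              read num id print num $  expand L → read num id R
   3  $ R J print R id num read  read num id print num $  match read
   4  $ R J print R id num       num id print num $       match num
   5  $ R J print R id           id print num $           match id
   6  $ R J print R              print num $              expand R → ε
   7  $ R J print                print num $              match print
   8  $ R J                      num $                    expand J → num
   9  $ R num                    num $                    match num
  10  $ R                        $                        expand R → ε
Accept reached after 10 steps.

10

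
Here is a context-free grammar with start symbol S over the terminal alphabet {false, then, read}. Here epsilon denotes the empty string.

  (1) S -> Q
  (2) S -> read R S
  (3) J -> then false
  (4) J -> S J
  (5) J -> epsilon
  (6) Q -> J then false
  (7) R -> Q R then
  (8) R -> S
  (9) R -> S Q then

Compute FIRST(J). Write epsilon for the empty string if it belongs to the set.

FIRST(S) = {read, then}  (via Q)
FIRST(J) = {epsilon, read, then}  (via S J)
FIRST(Q) = {read, then}  (via J then false)
FIRST(R) = {read, then}  (via Q R then, S, S Q then)

{epsilon, read, then}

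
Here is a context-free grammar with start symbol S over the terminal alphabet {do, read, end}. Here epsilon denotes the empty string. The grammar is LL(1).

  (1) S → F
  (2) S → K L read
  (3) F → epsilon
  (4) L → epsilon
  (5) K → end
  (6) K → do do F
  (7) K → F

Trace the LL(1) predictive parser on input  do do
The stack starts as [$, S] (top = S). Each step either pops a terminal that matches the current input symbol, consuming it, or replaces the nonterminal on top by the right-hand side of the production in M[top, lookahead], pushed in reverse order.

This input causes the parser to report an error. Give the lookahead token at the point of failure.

step 1: stack=$ S  input=do do $  — expand S → K L read
step 2: stack=$ read L K  input=do do $  — expand K → do do F
step 3: stack=$ read L F do do  input=do do $  — match do
step 4: stack=$ read L F do  input=do $  — match do
step 5: stack=$ read L F  input=$  — expand F → epsilon
step 6: stack=$ read L  input=$  — error: M[L, $] is empty

$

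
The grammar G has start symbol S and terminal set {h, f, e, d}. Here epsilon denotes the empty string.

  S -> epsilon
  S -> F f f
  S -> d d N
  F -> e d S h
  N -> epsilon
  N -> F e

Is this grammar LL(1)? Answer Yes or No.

Yes

FIRST(S) = {epsilon, d, e}
FIRST(F) = {e}
FIRST(N) = {epsilon, e}
FOLLOW(S) = {$, h}
FOLLOW(F) = {e, f}
FOLLOW(N) = {$, h}
Each cell of M receives at most one production.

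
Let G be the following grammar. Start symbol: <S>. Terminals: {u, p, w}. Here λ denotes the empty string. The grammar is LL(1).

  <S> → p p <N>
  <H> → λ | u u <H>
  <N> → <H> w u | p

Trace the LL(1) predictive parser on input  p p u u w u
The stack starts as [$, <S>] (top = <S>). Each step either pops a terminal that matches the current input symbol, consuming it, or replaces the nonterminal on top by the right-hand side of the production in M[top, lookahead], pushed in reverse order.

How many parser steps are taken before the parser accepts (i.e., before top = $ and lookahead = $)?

10

      Stack          Input          Action
   1  $ <S>          p p u u w u $  expand <S> → p p <N>
   2  $ <N> p p      p p u u w u $  match p
   3  $ <N> p        p u u w u $    match p
   4  $ <N>          u u w u $      expand <N> → <H> w u
   5  $ u w <H>      u u w u $      expand <H> → u u <H>
   6  $ u w <H> u u  u u w u $      match u
   7  $ u w <H> u    u w u $        match u
   8  $ u w <H>      w u $          expand <H> → λ
   9  $ u w          w u $          match w
  10  $ u            u $            match u
Accept reached after 10 steps.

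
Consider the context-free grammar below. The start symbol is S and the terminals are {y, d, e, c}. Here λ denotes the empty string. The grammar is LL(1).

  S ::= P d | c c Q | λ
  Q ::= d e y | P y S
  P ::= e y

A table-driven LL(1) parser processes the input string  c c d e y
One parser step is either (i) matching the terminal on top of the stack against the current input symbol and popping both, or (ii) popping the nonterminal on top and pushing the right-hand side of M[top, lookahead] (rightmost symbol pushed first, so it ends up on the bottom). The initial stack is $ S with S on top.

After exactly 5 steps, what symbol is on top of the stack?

e

step 1: stack=$ S  input=c c d e y $  — expand S ::= c c Q
step 2: stack=$ Q c c  input=c c d e y $  — match c
step 3: stack=$ Q c  input=c d e y $  — match c
step 4: stack=$ Q  input=d e y $  — expand Q ::= d e y
step 5: stack=$ y e d  input=d e y $  — match d
Stack after step 5: $ y e (top = e).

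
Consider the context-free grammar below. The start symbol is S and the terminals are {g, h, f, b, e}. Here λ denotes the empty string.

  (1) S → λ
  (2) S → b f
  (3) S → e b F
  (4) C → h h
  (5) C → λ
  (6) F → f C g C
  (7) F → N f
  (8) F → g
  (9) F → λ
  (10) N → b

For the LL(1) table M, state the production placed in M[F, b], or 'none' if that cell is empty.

FIRST(S): from S→λ we get {λ}; from S→b f we get {b}; from S→e b F we get {e}. So FIRST(S) = {λ, b, e}.
FIRST(C): from C→h h we get {h}; from C→λ we get {λ}. So FIRST(C) = {λ, h}.
FIRST(N): from N→b we get {b}. So FIRST(N) = {b}.
FIRST(F): from F→f C g C we get {f}; from F→N f we get {b}; from F→g we get {g}; from F→λ we get {λ}. So FIRST(F) = {λ, b, f, g}.
FOLLOW(S) includes $ since S is the start symbol.
FOLLOW(S): S appears on no right-hand side. Thus FOLLOW(S) = {$}.
FOLLOW(F): in S→e b F, the suffix after F is empty, so FOLLOW(F) ⊇ FOLLOW(S) = {$}. Thus FOLLOW(F) = {$}.
For F → f C g C: FIRST(f C g C) = {f}, so it goes in M[F, t] for t ∈ {f}.
For F → N f: FIRST(N f) = {b}, so it goes in M[F, t] for t ∈ {b}.
For F → g: FIRST(g) = {g}, so it goes in M[F, t] for t ∈ {g}.
For F → λ: FIRST(λ) = {λ}, so it goes in M[F, t] for t ∈ {}; since λ ∈ FIRST, also for every t ∈ FOLLOW(F) = {$}.

F → N f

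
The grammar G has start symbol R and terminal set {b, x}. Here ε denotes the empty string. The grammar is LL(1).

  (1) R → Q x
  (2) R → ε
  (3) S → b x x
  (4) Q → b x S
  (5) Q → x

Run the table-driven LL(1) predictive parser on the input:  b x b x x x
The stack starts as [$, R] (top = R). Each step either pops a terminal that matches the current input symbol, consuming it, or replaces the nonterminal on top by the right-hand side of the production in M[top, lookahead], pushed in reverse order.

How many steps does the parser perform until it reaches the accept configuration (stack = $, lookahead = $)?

step 1: stack=$ R  input=b x b x x x $  — expand R → Q x
step 2: stack=$ x Q  input=b x b x x x $  — expand Q → b x S
step 3: stack=$ x S x b  input=b x b x x x $  — match b
step 4: stack=$ x S x  input=x b x x x $  — match x
step 5: stack=$ x S  input=b x x x $  — expand S → b x x
step 6: stack=$ x x x b  input=b x x x $  — match b
step 7: stack=$ x x x  input=x x x $  — match x
step 8: stack=$ x x  input=x x $  — match x
step 9: stack=$ x  input=x $  — match x
Accept reached after 9 steps.

9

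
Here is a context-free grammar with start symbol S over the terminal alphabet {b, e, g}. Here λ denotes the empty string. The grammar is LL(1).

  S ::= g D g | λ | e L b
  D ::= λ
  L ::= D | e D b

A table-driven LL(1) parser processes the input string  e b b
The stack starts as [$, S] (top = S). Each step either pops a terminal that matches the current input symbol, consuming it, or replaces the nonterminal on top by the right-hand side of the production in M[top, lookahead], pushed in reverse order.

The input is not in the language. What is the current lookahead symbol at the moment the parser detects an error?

b

step 1: stack=$ S  input=e b b $  — expand S ::= e L b
step 2: stack=$ b L e  input=e b b $  — match e
step 3: stack=$ b L  input=b b $  — expand L ::= D
step 4: stack=$ b D  input=b b $  — expand D ::= λ
step 5: stack=$ b  input=b b $  — match b
step 6: stack=$  input=b $  — error: stack empty but input remains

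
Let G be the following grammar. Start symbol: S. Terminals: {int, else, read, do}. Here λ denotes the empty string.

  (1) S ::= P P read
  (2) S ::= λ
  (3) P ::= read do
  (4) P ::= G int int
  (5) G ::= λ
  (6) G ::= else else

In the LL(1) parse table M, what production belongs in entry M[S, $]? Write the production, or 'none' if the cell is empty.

S ::= λ

FIRST(G) = {λ, else}
FIRST(P) = {else, int, read}  (via G int int)
FIRST(S) = {λ, else, int, read}  (via P P read)
FOLLOW(S) includes $ since S is the start symbol.
FOLLOW(S): S appears on no right-hand side. Thus FOLLOW(S) = {$}.
For S ::= P P read: FIRST(P P read) = {else, int, read}, so it goes in M[S, t] for t ∈ {else, int, read}.
For S ::= λ: FIRST(λ) = {λ}, so it goes in M[S, t] for t ∈ {}; since λ ∈ FIRST, also for every t ∈ FOLLOW(S) = {$}.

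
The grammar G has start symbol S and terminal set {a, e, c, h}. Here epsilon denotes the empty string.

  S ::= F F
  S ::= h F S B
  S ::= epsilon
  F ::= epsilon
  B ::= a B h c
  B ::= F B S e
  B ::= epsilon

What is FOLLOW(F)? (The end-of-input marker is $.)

FIRST(F) = {epsilon}
FIRST(S) = {epsilon, h}  (via F F)
FIRST(B) = {epsilon, a, e, h}  (via F B S e)
FOLLOW(S) includes $ since S is the start symbol.
FOLLOW(S): in S::=h F S B, S is followed by B with FIRST {epsilon, a, e, h}; in S::=h F S B, the suffix after S is nullable (adds nothing new); in B::=F B S e, S is followed by e with FIRST {e}. Thus FOLLOW(S) = {$, a, e, h}.
FOLLOW(F): in S::=F F (occurrence 1), F is followed by F with FIRST {epsilon}; in S::=F F (occurrence 1), the suffix after F is nullable, so FOLLOW(F) ⊇ FOLLOW(S) = {$, a, e, h}; in S::=F F (occurrence 2), the suffix after F is empty, so FOLLOW(F) ⊇ FOLLOW(S) = {$, a, e, h}; in S::=h F S B, F is followed by S B with FIRST {epsilon, a, e, h}; in S::=h F S B, the suffix after F is nullable, so FOLLOW(F) ⊇ FOLLOW(S) = {$, a, e, h}; in B::=F B S e, F is followed by B S e with FIRST {a, e, h}. Thus FOLLOW(F) = {$, a, e, h}.
FOLLOW(B): in S::=h F S B, the suffix after B is empty, so FOLLOW(B) ⊇ FOLLOW(S) = {$, a, e, h}; in B::=a B h c, B is followed by h c with FIRST {h}; in B::=F B S e, B is followed by S e with FIRST {e, h}. Thus FOLLOW(B) = {$, a, e, h}.

{$, a, e, h}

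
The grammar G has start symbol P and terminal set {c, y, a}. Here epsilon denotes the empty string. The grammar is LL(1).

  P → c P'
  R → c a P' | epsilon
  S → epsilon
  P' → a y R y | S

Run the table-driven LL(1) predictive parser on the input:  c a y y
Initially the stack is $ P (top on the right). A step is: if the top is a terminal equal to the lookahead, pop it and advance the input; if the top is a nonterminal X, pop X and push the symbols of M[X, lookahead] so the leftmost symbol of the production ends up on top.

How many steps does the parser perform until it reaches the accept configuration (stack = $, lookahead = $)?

7

     Stack      Input      Action
  1  $ P        c a y y $  expand P → c P'
  2  $ P' c     c a y y $  match c
  3  $ P'       a y y $    expand P' → a y R y
  4  $ y R y a  a y y $    match a
  5  $ y R y    y y $      match y
  6  $ y R      y $        expand R → epsilon
  7  $ y        y $        match y
Accept reached after 7 steps.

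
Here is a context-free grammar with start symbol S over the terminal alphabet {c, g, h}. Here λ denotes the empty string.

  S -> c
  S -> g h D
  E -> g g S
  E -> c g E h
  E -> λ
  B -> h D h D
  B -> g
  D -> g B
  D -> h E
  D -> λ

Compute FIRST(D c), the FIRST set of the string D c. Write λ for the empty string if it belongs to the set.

{c, g, h}

FIRST(S) = {c, g}
FIRST(E) = {λ, c, g}
FIRST(B) = {g, h}
FIRST(D) = {λ, g, h}
FIRST(D c): take FIRST of each symbol in turn, carrying on past any symbol whose FIRST contains λ; result {c, g, h}.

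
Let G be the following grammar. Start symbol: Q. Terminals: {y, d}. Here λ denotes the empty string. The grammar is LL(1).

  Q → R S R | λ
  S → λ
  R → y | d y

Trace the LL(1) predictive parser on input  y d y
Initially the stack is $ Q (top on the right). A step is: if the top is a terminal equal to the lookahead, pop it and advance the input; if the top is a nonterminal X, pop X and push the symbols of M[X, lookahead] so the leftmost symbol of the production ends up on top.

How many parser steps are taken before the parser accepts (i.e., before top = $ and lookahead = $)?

7

     Stack    Input    Action
  1  $ Q      y d y $  expand Q → R S R
  2  $ R S R  y d y $  expand R → y
  3  $ R S y  y d y $  match y
  4  $ R S    d y $    expand S → λ
  5  $ R      d y $    expand R → d y
  6  $ y d    d y $    match d
  7  $ y      y $      match y
Accept reached after 7 steps.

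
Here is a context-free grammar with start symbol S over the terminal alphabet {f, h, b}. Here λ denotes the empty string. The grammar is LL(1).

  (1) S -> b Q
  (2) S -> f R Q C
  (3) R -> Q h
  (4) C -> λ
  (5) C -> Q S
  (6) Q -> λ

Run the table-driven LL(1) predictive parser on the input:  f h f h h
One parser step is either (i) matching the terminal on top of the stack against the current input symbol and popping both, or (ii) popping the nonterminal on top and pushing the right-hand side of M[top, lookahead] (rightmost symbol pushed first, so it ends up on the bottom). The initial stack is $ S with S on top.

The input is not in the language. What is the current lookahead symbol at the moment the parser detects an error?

h

step 1: stack=$ S  input=f h f h h $  — expand S -> f R Q C
step 2: stack=$ C Q R f  input=f h f h h $  — match f
step 3: stack=$ C Q R  input=h f h h $  — expand R -> Q h
step 4: stack=$ C Q h Q  input=h f h h $  — expand Q -> λ
step 5: stack=$ C Q h  input=h f h h $  — match h
step 6: stack=$ C Q  input=f h h $  — expand Q -> λ
step 7: stack=$ C  input=f h h $  — expand C -> Q S
step 8: stack=$ S Q  input=f h h $  — expand Q -> λ
step 9: stack=$ S  input=f h h $  — expand S -> f R Q C
step 10: stack=$ C Q R f  input=f h h $  — match f
step 11: stack=$ C Q R  input=h h $  — expand R -> Q h
step 12: stack=$ C Q h Q  input=h h $  — expand Q -> λ
step 13: stack=$ C Q h  input=h h $  — match h
step 14: stack=$ C Q  input=h $  — expand Q -> λ
step 15: stack=$ C  input=h $  — error: M[C, h] is empty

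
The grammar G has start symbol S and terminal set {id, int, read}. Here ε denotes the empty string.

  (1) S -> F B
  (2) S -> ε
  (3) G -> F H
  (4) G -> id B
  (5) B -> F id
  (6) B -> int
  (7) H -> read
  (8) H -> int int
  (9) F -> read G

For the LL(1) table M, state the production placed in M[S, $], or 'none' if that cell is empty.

FIRST(H) = {int, read}
FIRST(F) = {read}
FIRST(S) = {ε, read}  (via F B)
FIRST(G) = {id, read}  (via F H)
FIRST(B) = {int, read}  (via F id)
FOLLOW(S) includes $ since S is the start symbol.
FOLLOW(S): S appears on no right-hand side. Thus FOLLOW(S) = {$}.
For S -> F B: FIRST(F B) = {read}, so it goes in M[S, t] for t ∈ {read}.
For S -> ε: FIRST(ε) = {ε}, so it goes in M[S, t] for t ∈ {}; since ε ∈ FIRST, also for every t ∈ FOLLOW(S) = {$}.

S -> ε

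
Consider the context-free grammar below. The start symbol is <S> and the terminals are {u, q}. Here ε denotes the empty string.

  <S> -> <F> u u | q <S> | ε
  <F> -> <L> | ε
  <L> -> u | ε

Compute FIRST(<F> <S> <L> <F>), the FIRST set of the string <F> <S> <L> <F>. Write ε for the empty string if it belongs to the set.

{ε, q, u}

FIRST(<L>) = {ε, u}
FIRST(<F>) = {ε, u}  (via <L>)
FIRST(<S>) = {ε, q, u}  (via <F> u u)
FIRST(<F> <S> <L> <F>): take FIRST of each symbol in turn, carrying on past any symbol whose FIRST contains ε; result {ε, q, u}.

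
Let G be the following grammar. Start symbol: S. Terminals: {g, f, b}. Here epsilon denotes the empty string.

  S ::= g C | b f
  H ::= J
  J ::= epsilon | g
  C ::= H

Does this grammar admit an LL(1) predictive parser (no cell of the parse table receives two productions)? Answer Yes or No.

FIRST(S) = {b, g}
FIRST(H) = {epsilon, g}
FIRST(J) = {epsilon, g}
FIRST(C) = {epsilon, g}
FOLLOW(S) = {$}
FOLLOW(H) = {$}
FOLLOW(J) = {$}
FOLLOW(C) = {$}
Each cell of M receives at most one production.

Yes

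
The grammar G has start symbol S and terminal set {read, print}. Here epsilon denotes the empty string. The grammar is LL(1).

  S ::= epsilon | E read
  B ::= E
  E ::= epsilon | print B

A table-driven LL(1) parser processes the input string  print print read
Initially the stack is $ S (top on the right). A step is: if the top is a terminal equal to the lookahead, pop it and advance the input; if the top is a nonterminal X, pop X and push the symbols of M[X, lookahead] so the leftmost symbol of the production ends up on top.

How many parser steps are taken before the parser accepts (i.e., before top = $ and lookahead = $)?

     Stack           Input               Action
  1  $ S             print print read $  expand S ::= E read
  2  $ read E        print print read $  expand E ::= print B
  3  $ read B print  print print read $  match print
  4  $ read B        print read $        expand B ::= E
  5  $ read E        print read $        expand E ::= print B
  6  $ read B print  print read $        match print
  7  $ read B        read $              expand B ::= E
  8  $ read E        read $              expand E ::= epsilon
  9  $ read          read $              match read
Accept reached after 9 steps.

9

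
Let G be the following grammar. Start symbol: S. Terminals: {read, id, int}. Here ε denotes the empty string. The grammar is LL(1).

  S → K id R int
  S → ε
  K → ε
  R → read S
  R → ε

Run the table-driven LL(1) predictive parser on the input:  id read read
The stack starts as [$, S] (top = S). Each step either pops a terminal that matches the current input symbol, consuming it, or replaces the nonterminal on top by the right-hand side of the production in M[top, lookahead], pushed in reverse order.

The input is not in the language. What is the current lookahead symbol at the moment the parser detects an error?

read

step 1: stack=$ S  input=id read read $  — expand S → K id R int
step 2: stack=$ int R id K  input=id read read $  — expand K → ε
step 3: stack=$ int R id  input=id read read $  — match id
step 4: stack=$ int R  input=read read $  — expand R → read S
step 5: stack=$ int S read  input=read read $  — match read
step 6: stack=$ int S  input=read $  — error: M[S, read] is empty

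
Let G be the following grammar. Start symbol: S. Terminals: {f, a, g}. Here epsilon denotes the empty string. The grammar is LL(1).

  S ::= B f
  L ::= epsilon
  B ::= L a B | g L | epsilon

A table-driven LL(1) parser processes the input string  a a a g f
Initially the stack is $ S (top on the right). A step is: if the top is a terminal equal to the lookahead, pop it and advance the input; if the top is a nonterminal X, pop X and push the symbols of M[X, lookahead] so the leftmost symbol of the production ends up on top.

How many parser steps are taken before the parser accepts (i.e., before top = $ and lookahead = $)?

14

      Stack      Input        Action
   1  $ S        a a a g f $  expand S ::= B f
   2  $ f B      a a a g f $  expand B ::= L a B
   3  $ f B a L  a a a g f $  expand L ::= epsilon
   4  $ f B a    a a a g f $  match a
   5  $ f B      a a g f $    expand B ::= L a B
   6  $ f B a L  a a g f $    expand L ::= epsilon
   7  $ f B a    a a g f $    match a
   8  $ f B      a g f $      expand B ::= L a B
   9  $ f B a L  a g f $      expand L ::= epsilon
  10  $ f B a    a g f $      match a
  11  $ f B      g f $        expand B ::= g L
  12  $ f L g    g f $        match g
  13  $ f L      f $          expand L ::= epsilon
  14  $ f        f $          match f
Accept reached after 14 steps.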